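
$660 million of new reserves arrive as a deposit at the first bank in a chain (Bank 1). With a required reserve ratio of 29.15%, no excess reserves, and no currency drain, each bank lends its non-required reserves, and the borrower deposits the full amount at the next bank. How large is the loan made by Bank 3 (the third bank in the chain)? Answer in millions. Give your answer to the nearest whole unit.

$235 million

Each bank lends a fraction (1 − rr) = 0.7085 of the deposit it receives, so Bank 3 receives 660·0.7085^2 and lends 660·0.7085^3 ≈ 234.7272 million.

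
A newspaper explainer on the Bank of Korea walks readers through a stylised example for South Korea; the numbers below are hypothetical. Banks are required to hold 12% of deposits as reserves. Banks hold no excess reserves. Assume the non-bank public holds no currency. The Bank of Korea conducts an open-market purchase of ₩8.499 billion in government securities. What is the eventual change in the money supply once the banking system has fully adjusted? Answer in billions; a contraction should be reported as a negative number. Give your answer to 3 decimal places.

The simple money multiplier is m = 1/rr = 1/0.12 ≈ 8.33333.
An open-market purchase increases the monetary base by 8.499 billion, so ΔM = m × ΔMB = 8.33333 × 8.499 ≈ 70.825 billion.

₩70.825 billion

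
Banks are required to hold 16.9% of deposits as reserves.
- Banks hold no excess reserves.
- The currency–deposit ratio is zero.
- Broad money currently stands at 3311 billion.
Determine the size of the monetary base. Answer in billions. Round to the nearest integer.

560 billion

With no currency drain and no excess reserves, the money multiplier is m = 1/rr = 1/0.169 ≈ 5.91716.
The monetary base is MB = M / m = 3311 / 5.91716 ≈ 559.559 billion.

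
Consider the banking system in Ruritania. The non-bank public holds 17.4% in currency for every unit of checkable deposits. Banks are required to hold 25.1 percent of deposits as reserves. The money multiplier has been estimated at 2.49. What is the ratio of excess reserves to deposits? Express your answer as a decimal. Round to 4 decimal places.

0.0465

Using m = 2.49. Since m = (1 + c)/(c + rr + e), the denominator satisfies c + rr + e = (1 + c)/m = (1 + 0.174) / 2.49 ≈ 0.471486.
With c = 0.174 and rr = 0.251, the ratio of excess reserves to deposits is 0.471486 − 0.174 − 0.251 = 0.046486.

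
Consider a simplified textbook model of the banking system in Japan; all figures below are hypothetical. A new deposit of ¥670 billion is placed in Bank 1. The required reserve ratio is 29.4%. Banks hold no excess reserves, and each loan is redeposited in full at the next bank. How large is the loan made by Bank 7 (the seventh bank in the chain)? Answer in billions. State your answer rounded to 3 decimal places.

Each bank lends a fraction (1 − rr) = 0.7060 of the deposit it receives, so Bank 7 receives 670·0.7060^6 and lends 670·0.7060^7 ≈ 58.5744 billion.

¥58.574 billion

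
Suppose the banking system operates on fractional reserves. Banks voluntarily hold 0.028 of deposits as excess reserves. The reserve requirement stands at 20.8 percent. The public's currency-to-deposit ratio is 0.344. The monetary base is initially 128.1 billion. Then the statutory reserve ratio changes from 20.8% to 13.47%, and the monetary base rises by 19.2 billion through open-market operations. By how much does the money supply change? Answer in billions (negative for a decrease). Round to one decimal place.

Before: m₁ = (1 + 0.344) / (0.208 + 0.028 + 0.344) ≈ 2.31724, MB₁ = 128.1, so M₁ = 2.31724 × 128.1 ≈ 296.8384 billion.
After: m₂ = (1 + 0.344) / (0.1347 + 0.028 + 0.344) ≈ 2.65246, MB₂ = 128.1 + 19.2 = 147.3, so M₂ = 2.65246 × 147.3 ≈ 390.7074 billion.
ΔM = M₂ − M₁ = 390.7074 − 296.8384 = 93.869 billion.

93.9 billion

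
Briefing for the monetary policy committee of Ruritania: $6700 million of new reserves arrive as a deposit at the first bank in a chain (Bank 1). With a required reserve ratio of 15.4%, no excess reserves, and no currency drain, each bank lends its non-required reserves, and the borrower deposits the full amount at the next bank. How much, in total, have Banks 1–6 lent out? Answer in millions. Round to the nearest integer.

$23312 million

Bank i lends (1 − rr)^i of the original deposit: Bank 1 lends 6700·0.8460 = 5668.2000, Bank 2 lends 6700·0.8460² = 4795.2972, and so on.
Summing a geometric series: total = 6700·[0.8460·(1 − 0.8460^6) / (1 − 0.8460)] ≈ 23312.3096 million.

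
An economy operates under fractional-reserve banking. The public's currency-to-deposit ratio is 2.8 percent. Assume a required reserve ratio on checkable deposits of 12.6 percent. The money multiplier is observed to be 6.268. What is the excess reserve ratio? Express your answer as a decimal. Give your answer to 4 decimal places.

0.0100

Using m = 6.268. Since m = (1 + c)/(c + rr + e), the denominator satisfies c + rr + e = (1 + c)/m = (1 + 0.028) / 6.268 ≈ 0.164008.
With c = 0.028 and rr = 0.126, the excess reserve ratio is 0.164008 − 0.028 − 0.126 = 0.010008.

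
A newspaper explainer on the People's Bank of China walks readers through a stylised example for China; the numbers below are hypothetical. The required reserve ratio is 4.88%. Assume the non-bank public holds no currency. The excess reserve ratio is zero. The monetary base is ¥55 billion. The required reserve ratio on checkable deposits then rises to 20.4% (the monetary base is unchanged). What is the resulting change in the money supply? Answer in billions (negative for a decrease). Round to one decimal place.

Initially m₁ = 1 / (0.0488) ≈ 20.4918, so M₁ = 20.4918 × 55 = 1127.049 billion.
After the change m₂ = 1 / (0.204) ≈ 4.9020, so M₂ = 4.9020 × 55 = 269.61 billion.
ΔM = M₂ − M₁ = 269.61 − 1127.049 = -857.439 billion.

-857.4 billion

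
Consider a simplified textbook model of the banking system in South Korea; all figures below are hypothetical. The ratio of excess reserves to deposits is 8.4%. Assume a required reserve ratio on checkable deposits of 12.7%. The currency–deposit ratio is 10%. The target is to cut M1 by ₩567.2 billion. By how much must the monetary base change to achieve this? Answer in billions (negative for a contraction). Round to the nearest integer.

-160 billion

The money multiplier is m = (1 + c) / (rr + e + c) = (1 + 0.1) / (0.127 + 0.084 + 0.1) ≈ 3.5370.
ΔMB = ΔM / m = (−567.2) / 3.5370 ≈ -160.3619 billion.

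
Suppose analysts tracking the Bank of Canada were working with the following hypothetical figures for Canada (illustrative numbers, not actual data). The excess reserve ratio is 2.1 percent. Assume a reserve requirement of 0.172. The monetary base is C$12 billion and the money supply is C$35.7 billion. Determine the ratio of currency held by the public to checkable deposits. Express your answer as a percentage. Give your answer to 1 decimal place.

21.6%

Using m = M/MB = 35.7/12 = 2.975000. From m = (1 + c)/(c + rr + e), rearranging gives 1 + c = m·(c + rr + e), so c·(1 − m) = m·(rr + e) − 1.
Hence c = [m·(rr + e) − 1]/(1 − m) = [2.975000 × (0.172 + 0.021) − 1] / (1 − 2.975000) ≈ 0.215608.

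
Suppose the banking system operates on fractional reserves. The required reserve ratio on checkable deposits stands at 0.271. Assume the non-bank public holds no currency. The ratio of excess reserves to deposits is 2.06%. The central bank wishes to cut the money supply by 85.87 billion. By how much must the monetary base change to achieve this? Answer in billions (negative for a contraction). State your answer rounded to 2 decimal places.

-25.04 billion

The money multiplier is m = 1 / (rr + e) = 1 / (0.271 + 0.0206) ≈ 3.42936.
ΔMB = ΔM / m = (−85.87) / 3.42936 ≈ -25.0397 billion.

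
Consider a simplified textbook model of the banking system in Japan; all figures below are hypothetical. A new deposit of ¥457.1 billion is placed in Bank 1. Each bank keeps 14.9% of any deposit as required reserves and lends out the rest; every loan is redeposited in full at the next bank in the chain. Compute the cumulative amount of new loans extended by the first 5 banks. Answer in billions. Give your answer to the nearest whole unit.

¥1445 billion

Bank i lends (1 − rr)^i of the original deposit: Bank 1 lends 457.1·0.8510 = 388.9921, Bank 2 lends 457.1·0.8510² ≈ 331.0323, and so on.
Summing a geometric series: total = 457.1·[0.8510·(1 − 0.8510^5) / (1 − 0.8510)] ≈ 1445.4803 billion.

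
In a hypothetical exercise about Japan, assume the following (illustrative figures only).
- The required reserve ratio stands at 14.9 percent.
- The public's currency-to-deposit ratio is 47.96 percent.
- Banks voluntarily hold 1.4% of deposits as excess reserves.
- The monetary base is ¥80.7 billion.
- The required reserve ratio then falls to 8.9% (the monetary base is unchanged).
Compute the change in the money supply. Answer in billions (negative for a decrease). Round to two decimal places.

¥19.14 billion

Initially m₁ = (1 + 0.4796) / (0.149 + 0.014 + 0.4796) ≈ 2.30252, so M₁ = 2.30252 × 80.7 ≈ 185.8134 billion.
After the change m₂ = (1 + 0.4796) / (0.089 + 0.014 + 0.4796) ≈ 2.53965, so M₂ = 2.53965 × 80.7 ≈ 204.9498 billion.
ΔM = M₂ − M₁ = 204.9498 − 185.8134 = 19.1364 billion.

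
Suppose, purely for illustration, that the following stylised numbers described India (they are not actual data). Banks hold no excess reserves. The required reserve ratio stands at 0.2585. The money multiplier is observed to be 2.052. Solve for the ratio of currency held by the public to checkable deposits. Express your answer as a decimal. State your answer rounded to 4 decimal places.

Using m = 2.052. From m = (1 + c)/(c + rr + e), rearranging gives 1 + c = m·(c + rr + e), so c·(1 − m) = m·(rr + e) − 1.
Hence c = [m·(rr + e) − 1]/(1 − m) = [2.052 × (0.2585 + 0) − 1] / (1 − 2.052) ≈ 0.446348.

0.4463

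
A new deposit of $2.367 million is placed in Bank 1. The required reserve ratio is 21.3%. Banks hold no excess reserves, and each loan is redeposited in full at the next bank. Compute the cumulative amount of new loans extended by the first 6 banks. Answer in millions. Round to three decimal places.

$6.668 million

Bank i lends (1 − rr)^i of the original deposit: Bank 1 lends 2.367·0.7870 ≈ 1.8628, Bank 2 lends 2.367·0.7870² ≈ 1.4660, and so on.
Summing a geometric series: total = 2.367·[0.7870·(1 − 0.7870^6) / (1 − 0.7870)] ≈ 6.6677 million.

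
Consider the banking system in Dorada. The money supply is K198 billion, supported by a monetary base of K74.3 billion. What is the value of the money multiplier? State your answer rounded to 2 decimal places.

2.66

The money multiplier is m = M / MB = 198 / 74.3 ≈ 2.66487.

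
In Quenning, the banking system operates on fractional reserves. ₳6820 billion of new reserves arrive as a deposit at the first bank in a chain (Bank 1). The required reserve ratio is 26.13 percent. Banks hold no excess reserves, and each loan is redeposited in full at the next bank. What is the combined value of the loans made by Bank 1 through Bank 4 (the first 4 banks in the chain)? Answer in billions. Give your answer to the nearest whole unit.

₳13539 billion

Bank i lends (1 − rr)^i of the original deposit: Bank 1 lends 6820·0.7387 = 5037.9340, Bank 2 lends 6820·0.7387² ≈ 3721.5218, and so on.
Summing a geometric series: total = 6820·[0.7387·(1 − 0.7387^4) / (1 − 0.7387)] ≈ 13539.2955 billion.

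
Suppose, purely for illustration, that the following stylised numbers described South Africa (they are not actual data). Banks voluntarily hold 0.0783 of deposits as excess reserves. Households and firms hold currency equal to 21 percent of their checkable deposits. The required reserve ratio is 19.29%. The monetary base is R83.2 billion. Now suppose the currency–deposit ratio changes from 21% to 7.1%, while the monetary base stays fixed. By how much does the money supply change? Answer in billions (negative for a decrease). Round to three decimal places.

R51.185 billion

Initially m₁ = (1 + 0.21) / (0.1929 + 0.0783 + 0.21) ≈ 2.514547, so M₁ = 2.514547 × 83.2 ≈ 209.2103 billion.
After the change m₂ = (1 + 0.071) / (0.1929 + 0.0783 + 0.071) ≈ 3.129749, so M₂ = 3.129749 × 83.2 ≈ 260.3951 billion.
ΔM = M₂ − M₁ = 260.3951 − 209.2103 = 51.1848 billion.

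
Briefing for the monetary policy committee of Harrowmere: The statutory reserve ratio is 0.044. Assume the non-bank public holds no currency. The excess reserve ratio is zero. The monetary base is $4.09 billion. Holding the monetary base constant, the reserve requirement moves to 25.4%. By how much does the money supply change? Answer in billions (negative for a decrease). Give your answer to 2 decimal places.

Initially m₁ = 1 / (0.044) ≈ 22.7273, so M₁ = 22.7273 × 4.09 ≈ 92.9547 billion.
After the change m₂ = 1 / (0.254) ≈ 3.9370, so M₂ = 3.9370 × 4.09 ≈ 16.1023 billion.
ΔM = M₂ − M₁ = 16.1023 − 92.9547 = -76.8524 billion.

-76.85 billion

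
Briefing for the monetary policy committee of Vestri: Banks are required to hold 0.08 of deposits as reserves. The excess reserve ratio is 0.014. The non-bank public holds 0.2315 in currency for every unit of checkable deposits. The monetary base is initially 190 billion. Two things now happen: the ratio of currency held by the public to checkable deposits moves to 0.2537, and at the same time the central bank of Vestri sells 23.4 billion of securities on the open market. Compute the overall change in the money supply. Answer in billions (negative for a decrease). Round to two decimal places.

-118.14 billion

Before: m₁ = (1 + 0.2315) / (0.08 + 0.014 + 0.2315) ≈ 3.783410, MB₁ = 190, so M₁ = 3.783410 × 190 = 718.8479 billion.
After: m₂ = (1 + 0.2537) / (0.08 + 0.014 + 0.2537) ≈ 3.605695, MB₂ = 190 − 23.4 = 166.6, so M₂ = 3.605695 × 166.6 ≈ 600.7088 billion.
ΔM = M₂ − M₁ = 600.7088 − 718.8479 = -118.1391 billion.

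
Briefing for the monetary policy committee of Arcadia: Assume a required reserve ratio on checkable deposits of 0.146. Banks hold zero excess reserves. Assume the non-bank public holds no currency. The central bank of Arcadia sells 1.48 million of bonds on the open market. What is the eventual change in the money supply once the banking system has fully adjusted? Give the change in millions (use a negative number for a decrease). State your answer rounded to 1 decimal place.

-10.1 million

The simple money multiplier is m = 1/rr = 1/0.146 ≈ 6.8493.
An open-market sale reduces the monetary base by 1.48 million, so ΔM = m × ΔMB = 6.8493 × (−1.48) ≈ -10.137 million.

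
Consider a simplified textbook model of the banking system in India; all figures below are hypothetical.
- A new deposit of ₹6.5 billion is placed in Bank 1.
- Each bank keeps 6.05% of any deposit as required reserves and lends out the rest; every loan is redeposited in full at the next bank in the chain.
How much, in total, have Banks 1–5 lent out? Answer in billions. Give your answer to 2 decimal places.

Bank i lends (1 − rr)^i of the original deposit: Bank 1 lends 6.5·0.9395 ≈ 6.1067, Bank 2 lends 6.5·0.9395² ≈ 5.7373, and so on.
Summing a geometric series: total = 6.5·[0.9395·(1 − 0.9395^5) / (1 − 0.9395)] ≈ 27.0560 billion.

₹27.06 billion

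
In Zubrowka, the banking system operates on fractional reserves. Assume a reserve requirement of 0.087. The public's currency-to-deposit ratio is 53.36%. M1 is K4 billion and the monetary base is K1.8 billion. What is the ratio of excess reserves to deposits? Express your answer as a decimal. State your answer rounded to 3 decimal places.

0.070

Using m = M/MB = 4/1.8 ≈ 2.222222. Since m = (1 + c)/(c + rr + e), the denominator satisfies c + rr + e = (1 + c)/m = (1 + 0.5336) / 2.222222 ≈ 0.690120.
With c = 0.5336 and rr = 0.087, the ratio of excess reserves to deposits is 0.690120 − 0.5336 − 0.087 = 0.06952.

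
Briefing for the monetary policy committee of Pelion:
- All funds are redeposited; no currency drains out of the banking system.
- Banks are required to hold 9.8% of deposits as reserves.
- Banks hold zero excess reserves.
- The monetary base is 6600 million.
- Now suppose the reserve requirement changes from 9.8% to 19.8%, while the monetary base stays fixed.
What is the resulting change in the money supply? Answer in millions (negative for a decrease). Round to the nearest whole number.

Initially m₁ = 1 / (0.098) ≈ 10.20408, so M₁ = 10.20408 × 6600 = 67346.928 million.
After the change m₂ = 1 / (0.198) ≈ 5.05051, so M₂ = 5.05051 × 6600 = 33333.366 million.
ΔM = M₂ − M₁ = 33333.366 − 67346.928 = -34013.562 million.

-34014 million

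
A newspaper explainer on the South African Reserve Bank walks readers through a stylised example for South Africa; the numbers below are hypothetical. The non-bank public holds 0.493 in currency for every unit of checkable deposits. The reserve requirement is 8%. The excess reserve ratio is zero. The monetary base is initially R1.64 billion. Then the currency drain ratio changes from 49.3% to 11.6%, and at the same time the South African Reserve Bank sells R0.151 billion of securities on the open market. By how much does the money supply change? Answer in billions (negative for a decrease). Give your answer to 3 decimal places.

Before: m₁ = (1 + 0.493) / (0.08 + 0.493) ≈ 2.60558, MB₁ = 1.64, so M₁ = 2.60558 × 1.64 ≈ 4.2732 billion.
After: m₂ = (1 + 0.116) / (0.08 + 0.116) ≈ 5.69388, MB₂ = 1.64 − 0.151 = 1.489, so M₂ = 5.69388 × 1.489 ≈ 8.4782 billion.
ΔM = M₂ − M₁ = 8.4782 − 4.2732 = 4.205 billion.

R4.205 billion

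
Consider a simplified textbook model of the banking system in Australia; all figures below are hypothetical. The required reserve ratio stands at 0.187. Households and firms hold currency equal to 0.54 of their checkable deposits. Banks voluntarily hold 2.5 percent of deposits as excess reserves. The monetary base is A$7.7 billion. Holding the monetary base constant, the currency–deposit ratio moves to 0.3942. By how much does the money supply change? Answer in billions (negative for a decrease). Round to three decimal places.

Initially m₁ = (1 + 0.54) / (0.187 + 0.025 + 0.54) ≈ 2.04787, so M₁ = 2.04787 × 7.7 ≈ 15.7686 billion.
After the change m₂ = (1 + 0.3942) / (0.187 + 0.025 + 0.3942) ≈ 2.29990, so M₂ = 2.29990 × 7.7 ≈ 17.7092 billion.
ΔM = M₂ − M₁ = 17.7092 − 15.7686 = 1.9406 billion.

A$1.941 billion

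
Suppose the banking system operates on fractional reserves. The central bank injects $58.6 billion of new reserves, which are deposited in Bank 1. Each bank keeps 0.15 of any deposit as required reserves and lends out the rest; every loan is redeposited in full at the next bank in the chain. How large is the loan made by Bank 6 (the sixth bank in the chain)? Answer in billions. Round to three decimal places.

$22.101 billion

Each bank lends a fraction (1 − rr) = 0.8500 of the deposit it receives, so Bank 6 receives 58.6·0.8500^5 and lends 58.6·0.8500^6 ≈ 22.1010 billion.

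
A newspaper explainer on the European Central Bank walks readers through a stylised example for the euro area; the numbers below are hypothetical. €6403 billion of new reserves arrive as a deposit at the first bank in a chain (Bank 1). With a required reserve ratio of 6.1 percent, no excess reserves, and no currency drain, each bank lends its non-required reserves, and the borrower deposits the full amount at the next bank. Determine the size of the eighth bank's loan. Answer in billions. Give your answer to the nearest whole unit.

Each bank lends a fraction (1 − rr) = 0.9390 of the deposit it receives, so Bank 8 receives 6403·0.9390^7 and lends 6403·0.9390^8 ≈ 3869.9757 billion.

€3870 billion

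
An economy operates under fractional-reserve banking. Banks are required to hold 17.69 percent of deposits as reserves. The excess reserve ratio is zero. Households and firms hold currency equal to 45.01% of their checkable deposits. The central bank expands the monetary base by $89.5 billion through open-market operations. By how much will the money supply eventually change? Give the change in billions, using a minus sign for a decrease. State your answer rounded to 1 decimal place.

The money multiplier is m = (1 + c) / (rr + c) = (1 + 0.4501) / (0.1769 + 0.4501) ≈ 2.3128.
The purchase adds 89.5 billion of base, so ΔM = m × ΔMB = 2.3128 × (+89.5) = 206.9956 billion.

$207.0 billion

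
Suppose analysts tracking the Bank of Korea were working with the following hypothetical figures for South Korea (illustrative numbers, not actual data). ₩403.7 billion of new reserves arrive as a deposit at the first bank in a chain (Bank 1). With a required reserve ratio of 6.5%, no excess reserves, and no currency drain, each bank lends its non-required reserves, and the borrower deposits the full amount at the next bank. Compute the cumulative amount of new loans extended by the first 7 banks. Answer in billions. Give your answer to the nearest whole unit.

Bank i lends (1 − rr)^i of the original deposit: Bank 1 lends 403.7·0.9350 = 377.4595, Bank 2 lends 403.7·0.9350² ≈ 352.9246, and so on.
Summing a geometric series: total = 403.7·[0.9350·(1 − 0.9350^7) / (1 − 0.9350)] ≈ 2179.3115 billion.

₩2179 billion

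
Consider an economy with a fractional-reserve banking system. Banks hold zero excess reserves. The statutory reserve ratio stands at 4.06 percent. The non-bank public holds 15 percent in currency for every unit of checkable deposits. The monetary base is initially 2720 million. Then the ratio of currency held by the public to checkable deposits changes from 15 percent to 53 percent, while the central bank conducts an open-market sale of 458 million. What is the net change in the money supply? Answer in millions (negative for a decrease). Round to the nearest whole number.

-10346 million

Before: m₁ = (1 + 0.15) / (0.0406 + 0.15) ≈ 6.03358, MB₁ = 2720, so M₁ = 6.03358 × 2720 = 16411.3376 million.
After: m₂ = (1 + 0.53) / (0.0406 + 0.53) ≈ 2.68139, MB₂ = 2720 − 458 = 2262, so M₂ = 2.68139 × 2262 ≈ 6065.3042 million.
ΔM = M₂ − M₁ = 6065.3042 − 16411.3376 = -10346.0334 million.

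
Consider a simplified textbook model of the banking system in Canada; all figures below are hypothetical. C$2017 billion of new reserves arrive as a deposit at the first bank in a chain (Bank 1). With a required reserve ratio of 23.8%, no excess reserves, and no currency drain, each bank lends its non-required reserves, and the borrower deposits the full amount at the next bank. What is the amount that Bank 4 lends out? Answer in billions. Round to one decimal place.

Each bank lends a fraction (1 − rr) = 0.7620 of the deposit it receives, so Bank 4 receives 2017·0.7620^3 and lends 2017·0.7620^4 ≈ 680.0264 billion.

C$680.0 billion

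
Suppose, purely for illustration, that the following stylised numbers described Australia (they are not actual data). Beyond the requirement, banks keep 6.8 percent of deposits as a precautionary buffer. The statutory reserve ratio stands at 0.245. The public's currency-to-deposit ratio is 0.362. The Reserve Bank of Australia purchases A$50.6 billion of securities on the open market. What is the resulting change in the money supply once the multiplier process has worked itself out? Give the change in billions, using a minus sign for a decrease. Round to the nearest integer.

A$102 billion

The money multiplier is m = (1 + c) / (rr + e + c) = (1 + 0.362) / (0.245 + 0.068 + 0.362) ≈ 2.0178.
The purchase adds 50.6 billion of base, so ΔM = m × ΔMB = 2.0178 × (+50.6) ≈ 102.1007 billion.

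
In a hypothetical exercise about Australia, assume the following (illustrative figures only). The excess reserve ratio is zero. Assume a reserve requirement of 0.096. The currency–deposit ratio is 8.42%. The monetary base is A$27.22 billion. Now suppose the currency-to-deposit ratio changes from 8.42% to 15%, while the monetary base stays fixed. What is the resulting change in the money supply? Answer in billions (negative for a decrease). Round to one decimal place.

-36.5 billion

Initially m₁ = (1 + 0.0842) / (0.096 + 0.0842) ≈ 6.0166, so M₁ = 6.0166 × 27.22 ≈ 163.7719 billion.
After the change m₂ = (1 + 0.15) / (0.096 + 0.15) ≈ 4.6748, so M₂ = 4.6748 × 27.22 ≈ 127.2481 billion.
ΔM = M₂ − M₁ = 127.2481 − 163.7719 = -36.5238 billion.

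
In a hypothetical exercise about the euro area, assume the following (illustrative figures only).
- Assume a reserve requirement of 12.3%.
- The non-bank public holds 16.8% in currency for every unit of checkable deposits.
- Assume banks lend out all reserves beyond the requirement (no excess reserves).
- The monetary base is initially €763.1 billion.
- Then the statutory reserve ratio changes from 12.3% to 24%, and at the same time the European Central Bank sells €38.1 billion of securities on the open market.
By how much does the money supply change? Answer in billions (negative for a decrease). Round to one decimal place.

Before: m₁ = (1 + 0.168) / (0.123 + 0.168) ≈ 4.01375, MB₁ = 763.1, so M₁ = 4.01375 × 763.1 ≈ 3062.8926 billion.
After: m₂ = (1 + 0.168) / (0.24 + 0.168) ≈ 2.86275, MB₂ = 763.1 − 38.1 = 725, so M₂ = 2.86275 × 725 ≈ 2075.4938 billion.
ΔM = M₂ − M₁ = 2075.4938 − 3062.8926 = -987.3988 billion.

-987.4 billion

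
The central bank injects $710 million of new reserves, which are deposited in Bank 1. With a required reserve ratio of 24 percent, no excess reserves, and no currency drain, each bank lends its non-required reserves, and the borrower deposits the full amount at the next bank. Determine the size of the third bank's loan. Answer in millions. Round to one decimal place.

$311.7 million

Each bank lends a fraction (1 − rr) = 0.7600 of the deposit it receives, so Bank 3 receives 710·0.7600^2 and lends 710·0.7600^3 ≈ 311.6730 million.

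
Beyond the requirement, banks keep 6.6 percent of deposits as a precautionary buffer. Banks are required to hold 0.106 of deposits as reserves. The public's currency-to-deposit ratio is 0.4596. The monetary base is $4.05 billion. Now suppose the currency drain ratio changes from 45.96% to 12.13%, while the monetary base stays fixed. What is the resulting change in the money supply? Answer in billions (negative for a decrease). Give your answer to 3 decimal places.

Initially m₁ = (1 + 0.4596) / (0.106 + 0.066 + 0.4596) ≈ 2.31096, so M₁ = 2.31096 × 4.05 ≈ 9.3594 billion.
After the change m₂ = (1 + 0.1213) / (0.106 + 0.066 + 0.1213) ≈ 3.82305, so M₂ = 3.82305 × 4.05 ≈ 15.4834 billion.
ΔM = M₂ − M₁ = 15.4834 − 9.3594 = 6.124 billion.

$6.124 billion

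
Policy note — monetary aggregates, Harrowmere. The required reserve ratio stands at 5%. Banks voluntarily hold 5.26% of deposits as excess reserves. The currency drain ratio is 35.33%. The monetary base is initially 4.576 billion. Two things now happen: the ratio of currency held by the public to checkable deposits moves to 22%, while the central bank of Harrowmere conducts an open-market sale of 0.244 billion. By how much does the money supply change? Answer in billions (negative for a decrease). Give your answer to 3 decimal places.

Before: m₁ = (1 + 0.3533) / (0.05 + 0.0526 + 0.3533) ≈ 2.96841, MB₁ = 4.576, so M₁ = 2.96841 × 4.576 ≈ 13.5834 billion.
After: m₂ = (1 + 0.22) / (0.05 + 0.0526 + 0.22) ≈ 3.78177, MB₂ = 4.576 − 0.244 = 4.332, so M₂ = 3.78177 × 4.332 ≈ 16.3826 billion.
ΔM = M₂ − M₁ = 16.3826 − 13.5834 = 2.7992 billion.

2.799 billion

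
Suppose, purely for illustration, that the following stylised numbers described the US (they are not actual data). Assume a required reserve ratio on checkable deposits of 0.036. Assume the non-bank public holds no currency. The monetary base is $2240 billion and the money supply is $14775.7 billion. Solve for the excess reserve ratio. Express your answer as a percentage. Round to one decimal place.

Using m = M/MB = 14775.7/2240 ≈ 6.596295. Since m = (1 + c)/(c + rr + e), the denominator satisfies c + rr + e = (1 + c)/m = (1 + 0) / 6.596295 ≈ 0.151600.
With c = 0 and rr = 0.036, the excess reserve ratio is 0.151600 − 0 − 0.036 = 0.1156.

11.6%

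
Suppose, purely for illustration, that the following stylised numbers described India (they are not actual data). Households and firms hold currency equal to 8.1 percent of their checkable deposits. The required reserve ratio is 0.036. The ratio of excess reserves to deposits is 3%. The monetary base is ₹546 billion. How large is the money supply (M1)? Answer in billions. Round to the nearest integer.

₹4015 billion

The money multiplier is m = (1 + c) / (rr + e + c) = (1 + 0.081) / (0.036 + 0.03 + 0.081) ≈ 7.3537.
So M = m × MB = 7.3537 × 546 = 4015.1202 billion.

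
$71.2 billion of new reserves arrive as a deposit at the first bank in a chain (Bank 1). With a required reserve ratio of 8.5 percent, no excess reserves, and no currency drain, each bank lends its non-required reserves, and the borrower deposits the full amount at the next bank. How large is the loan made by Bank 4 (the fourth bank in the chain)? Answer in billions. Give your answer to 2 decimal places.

$49.91 billion

Each bank lends a fraction (1 − rr) = 0.9150 of the deposit it receives, so Bank 4 receives 71.2·0.9150^3 and lends 71.2·0.9150^4 ≈ 49.9073 billion.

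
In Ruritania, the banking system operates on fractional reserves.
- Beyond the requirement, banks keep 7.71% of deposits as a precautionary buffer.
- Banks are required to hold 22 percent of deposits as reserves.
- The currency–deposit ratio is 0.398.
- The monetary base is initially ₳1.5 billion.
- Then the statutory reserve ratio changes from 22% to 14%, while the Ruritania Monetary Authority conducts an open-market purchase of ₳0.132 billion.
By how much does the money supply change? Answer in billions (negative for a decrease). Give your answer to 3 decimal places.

₳0.692 billion

Before: m₁ = (1 + 0.398) / (0.22 + 0.0771 + 0.398) ≈ 2.01122, MB₁ = 1.5, so M₁ = 2.01122 × 1.5 ≈ 3.0168 billion.
After: m₂ = (1 + 0.398) / (0.14 + 0.0771 + 0.398) ≈ 2.27280, MB₂ = 1.5 + 0.132 = 1.632, so M₂ = 2.27280 × 1.632 ≈ 3.7092 billion.
ΔM = M₂ − M₁ = 3.7092 − 3.0168 = 0.6924 billion.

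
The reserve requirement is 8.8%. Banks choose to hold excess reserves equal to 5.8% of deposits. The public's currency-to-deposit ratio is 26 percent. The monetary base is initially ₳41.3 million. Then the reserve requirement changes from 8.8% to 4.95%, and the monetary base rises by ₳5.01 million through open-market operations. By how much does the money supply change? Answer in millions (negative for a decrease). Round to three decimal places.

₳30.605 million

Before: m₁ = (1 + 0.26) / (0.088 + 0.058 + 0.26) ≈ 3.103448, MB₁ = 41.3, so M₁ = 3.103448 × 41.3 ≈ 128.1724 million.
After: m₂ = (1 + 0.26) / (0.0495 + 0.058 + 0.26) ≈ 3.428571, MB₂ = 41.3 + 5.01 = 46.31, so M₂ = 3.428571 × 46.31 ≈ 158.7771 million.
ΔM = M₂ − M₁ = 158.7771 − 128.1724 = 30.6047 million.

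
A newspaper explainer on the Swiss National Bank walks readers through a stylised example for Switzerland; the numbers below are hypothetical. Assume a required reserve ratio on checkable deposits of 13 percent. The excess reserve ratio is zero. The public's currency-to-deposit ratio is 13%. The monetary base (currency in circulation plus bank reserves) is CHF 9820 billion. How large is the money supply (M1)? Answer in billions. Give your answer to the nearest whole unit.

The money multiplier is m = (1 + c) / (rr + c) = (1 + 0.13) / (0.13 + 0.13) ≈ 4.34615.
So M = m × MB = 4.34615 × 9820 = 42679.193 billion.

CHF 42679 billion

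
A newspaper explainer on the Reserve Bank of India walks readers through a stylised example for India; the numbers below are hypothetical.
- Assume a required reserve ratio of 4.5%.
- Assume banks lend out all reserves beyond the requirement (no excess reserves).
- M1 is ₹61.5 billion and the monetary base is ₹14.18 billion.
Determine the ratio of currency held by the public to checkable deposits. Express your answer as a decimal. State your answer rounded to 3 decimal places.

0.241

Using m = M/MB = 61.5/14.18 ≈ 4.337094. From m = (1 + c)/(c + rr + e), rearranging gives 1 + c = m·(c + rr + e), so c·(1 − m) = m·(rr + e) − 1.
Hence c = [m·(rr + e) − 1]/(1 − m) = [4.337094 × (0.045 + 0) − 1] / (1 − 4.337094) ≈ 0.241177.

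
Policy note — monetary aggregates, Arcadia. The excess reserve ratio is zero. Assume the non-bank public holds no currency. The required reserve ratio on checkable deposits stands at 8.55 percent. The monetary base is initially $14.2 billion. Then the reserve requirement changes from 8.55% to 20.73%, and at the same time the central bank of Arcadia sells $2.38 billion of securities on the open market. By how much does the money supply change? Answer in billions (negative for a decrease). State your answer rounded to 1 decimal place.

-109.1 billion

Before: m₁ = 1 / (0.0855) ≈ 11.6959, MB₁ = 14.2, so M₁ = 11.6959 × 14.2 ≈ 166.0818 billion.
After: m₂ = 1 / (0.2073) ≈ 4.8239, MB₂ = 14.2 − 2.38 = 11.82, so M₂ = 4.8239 × 11.82 ≈ 57.0185 billion.
ΔM = M₂ − M₁ = 57.0185 − 166.0818 = -109.0633 billion.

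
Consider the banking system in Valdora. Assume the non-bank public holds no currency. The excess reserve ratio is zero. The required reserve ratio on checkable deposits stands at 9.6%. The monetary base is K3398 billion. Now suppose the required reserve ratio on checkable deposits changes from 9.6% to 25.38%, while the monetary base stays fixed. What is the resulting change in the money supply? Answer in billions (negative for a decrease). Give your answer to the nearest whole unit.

Initially m₁ = 1 / (0.096) ≈ 10.41667, so M₁ = 10.41667 × 3398 ≈ 35395.8447 billion.
After the change m₂ = 1 / (0.2538) ≈ 3.94011, so M₂ = 3.94011 × 3398 ≈ 13388.4938 billion.
ΔM = M₂ − M₁ = 13388.4938 − 35395.8447 = -22007.3509 billion.

-22007 billion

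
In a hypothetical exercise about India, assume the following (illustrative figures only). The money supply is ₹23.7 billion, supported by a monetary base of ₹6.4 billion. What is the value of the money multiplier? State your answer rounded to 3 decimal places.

The money multiplier is m = M / MB = 23.7 / 6.4 ≈ 3.70312.

3.703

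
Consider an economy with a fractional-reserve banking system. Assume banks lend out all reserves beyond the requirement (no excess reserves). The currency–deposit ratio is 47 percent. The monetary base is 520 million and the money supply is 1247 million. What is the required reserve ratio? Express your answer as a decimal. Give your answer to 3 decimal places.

0.143

Using m = M/MB = 1247/520 ≈ 2.398077. Since m = (1 + c)/(c + rr + e), the denominator satisfies c + rr + e = (1 + c)/m = (1 + 0.47) / 2.398077 ≈ 0.612991.
With c = 0.47 and e = 0, the required reserve ratio is 0.612991 − 0.47 − 0 = 0.142991.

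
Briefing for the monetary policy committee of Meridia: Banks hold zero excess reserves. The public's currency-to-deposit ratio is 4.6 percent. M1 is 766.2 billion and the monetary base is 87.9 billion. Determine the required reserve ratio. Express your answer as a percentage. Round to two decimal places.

Using m = M/MB = 766.2/87.9 ≈ 8.716724. Since m = (1 + c)/(c + rr + e), the denominator satisfies c + rr + e = (1 + c)/m = (1 + 0.046) / 8.716724 ≈ 0.119999.
With c = 0.046 and e = 0, the required reserve ratio is 0.119999 − 0.046 − 0 = 0.073999.

7.40%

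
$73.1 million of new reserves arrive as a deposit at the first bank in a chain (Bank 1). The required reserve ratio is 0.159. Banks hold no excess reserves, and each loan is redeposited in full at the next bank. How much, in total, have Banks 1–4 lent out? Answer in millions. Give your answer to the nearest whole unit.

$193 million

Bank i lends (1 − rr)^i of the original deposit: Bank 1 lends 73.1·0.8410 = 61.4771, Bank 2 lends 73.1·0.8410² ≈ 51.7022, and so on.
Summing a geometric series: total = 73.1·[0.8410·(1 − 0.8410^4) / (1 − 0.8410)] ≈ 193.2289 million.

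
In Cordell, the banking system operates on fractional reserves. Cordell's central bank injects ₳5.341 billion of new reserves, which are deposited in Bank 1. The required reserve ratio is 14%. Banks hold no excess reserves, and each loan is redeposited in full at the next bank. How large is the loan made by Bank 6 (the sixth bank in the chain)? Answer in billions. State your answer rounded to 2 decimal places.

₳2.16 billion

Each bank lends a fraction (1 − rr) = 0.8600 of the deposit it receives, so Bank 6 receives 5.341·0.8600^5 and lends 5.341·0.8600^6 ≈ 2.1608 billion.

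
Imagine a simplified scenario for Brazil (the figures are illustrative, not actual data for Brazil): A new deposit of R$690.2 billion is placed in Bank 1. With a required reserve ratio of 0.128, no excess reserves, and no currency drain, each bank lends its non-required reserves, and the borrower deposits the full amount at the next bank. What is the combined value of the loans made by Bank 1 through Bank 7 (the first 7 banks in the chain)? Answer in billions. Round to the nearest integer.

R$2899 billion

Bank i lends (1 − rr)^i of the original deposit: Bank 1 lends 690.2·0.8720 = 601.8544, Bank 2 lends 690.2·0.8720² ≈ 524.8170, and so on.
Summing a geometric series: total = 690.2·[0.8720·(1 − 0.8720^7) / (1 − 0.8720)] ≈ 2899.3979 billion.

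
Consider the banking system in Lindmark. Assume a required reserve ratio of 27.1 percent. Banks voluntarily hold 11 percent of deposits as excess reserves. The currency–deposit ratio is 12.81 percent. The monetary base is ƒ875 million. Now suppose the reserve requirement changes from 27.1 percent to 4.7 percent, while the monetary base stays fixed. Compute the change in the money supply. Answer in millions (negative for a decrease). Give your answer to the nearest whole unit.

Initially m₁ = (1 + 0.1281) / (0.271 + 0.11 + 0.1281) ≈ 2.2159, so M₁ = 2.2159 × 875 = 1938.9125 million.
After the change m₂ = (1 + 0.1281) / (0.047 + 0.11 + 0.1281) ≈ 3.9569, so M₂ = 3.9569 × 875 = 3462.2875 million.
ΔM = M₂ − M₁ = 3462.2875 − 1938.9125 = 1523.375 million.

ƒ1523 million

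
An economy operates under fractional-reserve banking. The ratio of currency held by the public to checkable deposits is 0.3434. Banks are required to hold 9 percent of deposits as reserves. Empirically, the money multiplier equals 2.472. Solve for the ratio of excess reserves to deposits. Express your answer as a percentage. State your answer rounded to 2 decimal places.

11.00%

Using m = 2.472. Since m = (1 + c)/(c + rr + e), the denominator satisfies c + rr + e = (1 + c)/m = (1 + 0.3434) / 2.472 ≈ 0.543447.
With c = 0.3434 and rr = 0.09, the ratio of excess reserves to deposits is 0.543447 − 0.3434 − 0.09 = 0.110047.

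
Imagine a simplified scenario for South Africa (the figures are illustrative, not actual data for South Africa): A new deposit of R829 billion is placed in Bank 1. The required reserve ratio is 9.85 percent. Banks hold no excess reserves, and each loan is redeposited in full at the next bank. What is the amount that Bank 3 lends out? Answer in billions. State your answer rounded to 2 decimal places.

R607.37 billion

Each bank lends a fraction (1 − rr) = 0.9015 of the deposit it receives, so Bank 3 receives 829·0.9015^2 and lends 829·0.9015^3 ≈ 607.3677 billion.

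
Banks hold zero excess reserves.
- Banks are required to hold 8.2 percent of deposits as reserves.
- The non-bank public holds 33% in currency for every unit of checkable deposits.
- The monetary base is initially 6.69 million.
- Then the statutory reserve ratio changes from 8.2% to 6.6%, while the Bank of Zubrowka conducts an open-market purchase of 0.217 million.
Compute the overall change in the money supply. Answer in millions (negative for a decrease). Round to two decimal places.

1.60 million

Before: m₁ = (1 + 0.33) / (0.082 + 0.33) ≈ 3.2282, MB₁ = 6.69, so M₁ = 3.2282 × 6.69 ≈ 21.5967 million.
After: m₂ = (1 + 0.33) / (0.066 + 0.33) ≈ 3.3586, MB₂ = 6.69 + 0.217 = 6.907, so M₂ = 3.3586 × 6.907 ≈ 23.1979 million.
ΔM = M₂ − M₁ = 23.1979 − 21.5967 = 1.6012 million.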